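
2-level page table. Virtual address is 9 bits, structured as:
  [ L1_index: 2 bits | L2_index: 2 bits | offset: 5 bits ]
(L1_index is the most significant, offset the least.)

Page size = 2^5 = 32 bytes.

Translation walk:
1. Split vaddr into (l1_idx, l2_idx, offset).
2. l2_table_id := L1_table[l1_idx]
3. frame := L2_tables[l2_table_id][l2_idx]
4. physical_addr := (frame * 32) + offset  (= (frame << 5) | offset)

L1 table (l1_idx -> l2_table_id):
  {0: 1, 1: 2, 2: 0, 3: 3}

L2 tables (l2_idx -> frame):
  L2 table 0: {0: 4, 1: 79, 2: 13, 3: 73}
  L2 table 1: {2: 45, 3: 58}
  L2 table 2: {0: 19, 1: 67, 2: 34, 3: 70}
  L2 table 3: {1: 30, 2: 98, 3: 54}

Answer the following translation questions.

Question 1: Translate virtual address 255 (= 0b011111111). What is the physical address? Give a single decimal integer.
Answer: 2271

Derivation:
vaddr = 255 = 0b011111111
Split: l1_idx=1, l2_idx=3, offset=31
L1[1] = 2
L2[2][3] = 70
paddr = 70 * 32 + 31 = 2271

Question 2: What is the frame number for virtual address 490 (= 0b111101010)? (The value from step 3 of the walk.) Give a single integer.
vaddr = 490: l1_idx=3, l2_idx=3
L1[3] = 3; L2[3][3] = 54

Answer: 54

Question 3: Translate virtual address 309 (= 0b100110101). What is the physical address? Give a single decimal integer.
Answer: 2549

Derivation:
vaddr = 309 = 0b100110101
Split: l1_idx=2, l2_idx=1, offset=21
L1[2] = 0
L2[0][1] = 79
paddr = 79 * 32 + 21 = 2549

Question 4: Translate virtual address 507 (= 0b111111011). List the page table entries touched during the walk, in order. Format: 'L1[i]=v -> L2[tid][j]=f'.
Answer: L1[3]=3 -> L2[3][3]=54

Derivation:
vaddr = 507 = 0b111111011
Split: l1_idx=3, l2_idx=3, offset=27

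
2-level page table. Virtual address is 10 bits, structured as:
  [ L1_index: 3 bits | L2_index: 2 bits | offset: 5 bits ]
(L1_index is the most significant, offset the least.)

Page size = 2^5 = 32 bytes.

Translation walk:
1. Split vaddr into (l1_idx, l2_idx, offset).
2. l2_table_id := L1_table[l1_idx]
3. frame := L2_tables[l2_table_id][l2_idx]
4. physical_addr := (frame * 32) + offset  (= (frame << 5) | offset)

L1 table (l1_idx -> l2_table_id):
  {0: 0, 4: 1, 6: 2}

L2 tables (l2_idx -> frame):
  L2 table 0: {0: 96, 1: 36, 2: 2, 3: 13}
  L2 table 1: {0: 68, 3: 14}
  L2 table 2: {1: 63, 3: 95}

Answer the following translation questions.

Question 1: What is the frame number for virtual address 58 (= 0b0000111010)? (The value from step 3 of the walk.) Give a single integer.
vaddr = 58: l1_idx=0, l2_idx=1
L1[0] = 0; L2[0][1] = 36

Answer: 36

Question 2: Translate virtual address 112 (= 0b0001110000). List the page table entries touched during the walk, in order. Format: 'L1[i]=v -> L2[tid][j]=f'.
Answer: L1[0]=0 -> L2[0][3]=13

Derivation:
vaddr = 112 = 0b0001110000
Split: l1_idx=0, l2_idx=3, offset=16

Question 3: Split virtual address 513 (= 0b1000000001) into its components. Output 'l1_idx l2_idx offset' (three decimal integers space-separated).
Answer: 4 0 1

Derivation:
vaddr = 513 = 0b1000000001
  top 3 bits -> l1_idx = 4
  next 2 bits -> l2_idx = 0
  bottom 5 bits -> offset = 1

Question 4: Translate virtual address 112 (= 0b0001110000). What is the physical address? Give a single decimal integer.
Answer: 432

Derivation:
vaddr = 112 = 0b0001110000
Split: l1_idx=0, l2_idx=3, offset=16
L1[0] = 0
L2[0][3] = 13
paddr = 13 * 32 + 16 = 432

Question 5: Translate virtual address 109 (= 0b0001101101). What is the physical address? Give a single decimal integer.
vaddr = 109 = 0b0001101101
Split: l1_idx=0, l2_idx=3, offset=13
L1[0] = 0
L2[0][3] = 13
paddr = 13 * 32 + 13 = 429

Answer: 429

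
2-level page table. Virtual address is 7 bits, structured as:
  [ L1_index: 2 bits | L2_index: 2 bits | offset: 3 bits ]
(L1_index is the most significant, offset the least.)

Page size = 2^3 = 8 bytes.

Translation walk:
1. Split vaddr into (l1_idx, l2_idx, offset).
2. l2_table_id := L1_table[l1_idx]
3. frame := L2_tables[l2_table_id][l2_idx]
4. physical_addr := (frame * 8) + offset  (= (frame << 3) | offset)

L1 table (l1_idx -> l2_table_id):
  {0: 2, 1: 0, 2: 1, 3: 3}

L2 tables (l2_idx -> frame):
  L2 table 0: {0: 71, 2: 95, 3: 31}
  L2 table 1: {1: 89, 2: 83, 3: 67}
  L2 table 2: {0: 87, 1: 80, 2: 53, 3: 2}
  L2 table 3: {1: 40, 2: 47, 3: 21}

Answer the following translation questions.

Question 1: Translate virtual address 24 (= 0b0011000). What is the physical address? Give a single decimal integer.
Answer: 16

Derivation:
vaddr = 24 = 0b0011000
Split: l1_idx=0, l2_idx=3, offset=0
L1[0] = 2
L2[2][3] = 2
paddr = 2 * 8 + 0 = 16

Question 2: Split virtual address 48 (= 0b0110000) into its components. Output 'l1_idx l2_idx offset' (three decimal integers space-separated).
vaddr = 48 = 0b0110000
  top 2 bits -> l1_idx = 1
  next 2 bits -> l2_idx = 2
  bottom 3 bits -> offset = 0

Answer: 1 2 0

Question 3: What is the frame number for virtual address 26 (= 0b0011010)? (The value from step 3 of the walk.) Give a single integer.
Answer: 2

Derivation:
vaddr = 26: l1_idx=0, l2_idx=3
L1[0] = 2; L2[2][3] = 2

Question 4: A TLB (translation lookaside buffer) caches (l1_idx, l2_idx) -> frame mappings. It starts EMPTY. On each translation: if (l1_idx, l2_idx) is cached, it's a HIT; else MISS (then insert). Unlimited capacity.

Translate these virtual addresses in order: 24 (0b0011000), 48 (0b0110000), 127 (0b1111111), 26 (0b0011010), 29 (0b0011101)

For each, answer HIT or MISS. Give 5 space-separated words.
vaddr=24: (0,3) not in TLB -> MISS, insert
vaddr=48: (1,2) not in TLB -> MISS, insert
vaddr=127: (3,3) not in TLB -> MISS, insert
vaddr=26: (0,3) in TLB -> HIT
vaddr=29: (0,3) in TLB -> HIT

Answer: MISS MISS MISS HIT HIT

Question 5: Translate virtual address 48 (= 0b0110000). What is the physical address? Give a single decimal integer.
vaddr = 48 = 0b0110000
Split: l1_idx=1, l2_idx=2, offset=0
L1[1] = 0
L2[0][2] = 95
paddr = 95 * 8 + 0 = 760

Answer: 760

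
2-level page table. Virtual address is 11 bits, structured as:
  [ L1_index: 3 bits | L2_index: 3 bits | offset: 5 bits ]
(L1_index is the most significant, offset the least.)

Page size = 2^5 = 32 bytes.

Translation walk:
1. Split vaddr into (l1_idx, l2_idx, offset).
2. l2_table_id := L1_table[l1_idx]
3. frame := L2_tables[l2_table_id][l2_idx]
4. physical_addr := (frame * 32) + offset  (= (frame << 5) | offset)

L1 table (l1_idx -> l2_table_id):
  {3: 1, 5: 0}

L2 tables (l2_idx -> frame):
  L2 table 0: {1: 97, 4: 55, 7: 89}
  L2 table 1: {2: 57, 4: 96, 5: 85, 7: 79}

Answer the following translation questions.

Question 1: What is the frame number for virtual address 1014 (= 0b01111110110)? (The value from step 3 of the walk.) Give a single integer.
Answer: 79

Derivation:
vaddr = 1014: l1_idx=3, l2_idx=7
L1[3] = 1; L2[1][7] = 79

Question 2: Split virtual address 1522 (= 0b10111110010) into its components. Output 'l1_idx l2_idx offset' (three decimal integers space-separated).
vaddr = 1522 = 0b10111110010
  top 3 bits -> l1_idx = 5
  next 3 bits -> l2_idx = 7
  bottom 5 bits -> offset = 18

Answer: 5 7 18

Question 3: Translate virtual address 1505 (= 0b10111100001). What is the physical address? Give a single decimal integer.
Answer: 2849

Derivation:
vaddr = 1505 = 0b10111100001
Split: l1_idx=5, l2_idx=7, offset=1
L1[5] = 0
L2[0][7] = 89
paddr = 89 * 32 + 1 = 2849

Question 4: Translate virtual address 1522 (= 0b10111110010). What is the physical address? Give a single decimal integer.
Answer: 2866

Derivation:
vaddr = 1522 = 0b10111110010
Split: l1_idx=5, l2_idx=7, offset=18
L1[5] = 0
L2[0][7] = 89
paddr = 89 * 32 + 18 = 2866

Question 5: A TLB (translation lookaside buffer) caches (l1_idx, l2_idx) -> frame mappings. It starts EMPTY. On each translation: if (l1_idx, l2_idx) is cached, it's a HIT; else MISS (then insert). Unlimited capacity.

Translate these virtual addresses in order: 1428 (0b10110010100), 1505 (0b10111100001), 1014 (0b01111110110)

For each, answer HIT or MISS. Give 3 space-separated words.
vaddr=1428: (5,4) not in TLB -> MISS, insert
vaddr=1505: (5,7) not in TLB -> MISS, insert
vaddr=1014: (3,7) not in TLB -> MISS, insert

Answer: MISS MISS MISS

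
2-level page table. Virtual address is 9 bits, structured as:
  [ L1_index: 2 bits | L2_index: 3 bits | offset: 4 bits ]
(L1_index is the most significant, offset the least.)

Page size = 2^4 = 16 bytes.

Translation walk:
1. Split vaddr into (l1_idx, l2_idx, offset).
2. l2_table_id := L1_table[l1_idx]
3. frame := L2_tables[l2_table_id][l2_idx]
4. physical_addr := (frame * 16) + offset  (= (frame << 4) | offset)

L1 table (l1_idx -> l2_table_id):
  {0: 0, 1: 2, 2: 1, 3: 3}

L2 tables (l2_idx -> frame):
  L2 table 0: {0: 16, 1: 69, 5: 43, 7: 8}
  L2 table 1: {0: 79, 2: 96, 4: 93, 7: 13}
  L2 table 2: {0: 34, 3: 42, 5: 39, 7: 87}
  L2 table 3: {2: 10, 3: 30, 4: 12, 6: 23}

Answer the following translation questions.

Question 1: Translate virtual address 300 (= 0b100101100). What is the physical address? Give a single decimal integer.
vaddr = 300 = 0b100101100
Split: l1_idx=2, l2_idx=2, offset=12
L1[2] = 1
L2[1][2] = 96
paddr = 96 * 16 + 12 = 1548

Answer: 1548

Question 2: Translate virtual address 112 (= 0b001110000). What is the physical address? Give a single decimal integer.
Answer: 128

Derivation:
vaddr = 112 = 0b001110000
Split: l1_idx=0, l2_idx=7, offset=0
L1[0] = 0
L2[0][7] = 8
paddr = 8 * 16 + 0 = 128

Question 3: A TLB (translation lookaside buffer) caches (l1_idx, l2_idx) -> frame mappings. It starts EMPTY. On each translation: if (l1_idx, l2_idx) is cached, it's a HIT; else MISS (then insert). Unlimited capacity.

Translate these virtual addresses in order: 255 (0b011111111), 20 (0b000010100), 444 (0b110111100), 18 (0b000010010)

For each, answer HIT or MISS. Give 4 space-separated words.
Answer: MISS MISS MISS HIT

Derivation:
vaddr=255: (1,7) not in TLB -> MISS, insert
vaddr=20: (0,1) not in TLB -> MISS, insert
vaddr=444: (3,3) not in TLB -> MISS, insert
vaddr=18: (0,1) in TLB -> HIT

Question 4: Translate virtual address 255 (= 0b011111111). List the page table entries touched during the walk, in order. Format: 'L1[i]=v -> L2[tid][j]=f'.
Answer: L1[1]=2 -> L2[2][7]=87

Derivation:
vaddr = 255 = 0b011111111
Split: l1_idx=1, l2_idx=7, offset=15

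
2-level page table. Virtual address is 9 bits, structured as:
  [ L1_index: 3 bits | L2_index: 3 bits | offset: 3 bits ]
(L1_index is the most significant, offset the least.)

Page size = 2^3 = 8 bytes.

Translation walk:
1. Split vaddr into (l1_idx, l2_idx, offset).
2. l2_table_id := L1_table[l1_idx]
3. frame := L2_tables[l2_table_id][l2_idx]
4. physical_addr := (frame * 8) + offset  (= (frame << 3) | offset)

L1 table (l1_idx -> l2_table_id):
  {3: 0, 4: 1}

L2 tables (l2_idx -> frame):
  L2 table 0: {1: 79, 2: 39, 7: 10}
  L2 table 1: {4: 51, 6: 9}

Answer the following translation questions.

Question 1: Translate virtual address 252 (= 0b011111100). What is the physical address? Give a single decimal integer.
vaddr = 252 = 0b011111100
Split: l1_idx=3, l2_idx=7, offset=4
L1[3] = 0
L2[0][7] = 10
paddr = 10 * 8 + 4 = 84

Answer: 84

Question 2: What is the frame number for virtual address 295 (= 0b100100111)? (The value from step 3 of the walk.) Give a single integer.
vaddr = 295: l1_idx=4, l2_idx=4
L1[4] = 1; L2[1][4] = 51

Answer: 51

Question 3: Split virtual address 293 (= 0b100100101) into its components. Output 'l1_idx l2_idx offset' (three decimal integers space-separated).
vaddr = 293 = 0b100100101
  top 3 bits -> l1_idx = 4
  next 3 bits -> l2_idx = 4
  bottom 3 bits -> offset = 5

Answer: 4 4 5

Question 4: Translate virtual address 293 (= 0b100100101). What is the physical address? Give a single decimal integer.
vaddr = 293 = 0b100100101
Split: l1_idx=4, l2_idx=4, offset=5
L1[4] = 1
L2[1][4] = 51
paddr = 51 * 8 + 5 = 413

Answer: 413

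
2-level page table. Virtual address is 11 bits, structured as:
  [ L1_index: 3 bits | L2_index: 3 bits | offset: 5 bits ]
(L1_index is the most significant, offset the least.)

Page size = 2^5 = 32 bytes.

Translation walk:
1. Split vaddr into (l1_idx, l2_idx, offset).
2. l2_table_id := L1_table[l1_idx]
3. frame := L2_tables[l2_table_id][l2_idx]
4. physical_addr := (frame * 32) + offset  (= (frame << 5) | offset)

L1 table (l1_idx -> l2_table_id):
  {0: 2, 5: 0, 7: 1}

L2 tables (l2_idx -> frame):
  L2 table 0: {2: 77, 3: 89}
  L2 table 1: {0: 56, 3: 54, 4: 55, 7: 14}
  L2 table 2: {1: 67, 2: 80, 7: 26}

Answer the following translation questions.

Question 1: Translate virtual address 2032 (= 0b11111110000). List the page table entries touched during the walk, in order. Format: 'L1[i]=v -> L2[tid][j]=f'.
Answer: L1[7]=1 -> L2[1][7]=14

Derivation:
vaddr = 2032 = 0b11111110000
Split: l1_idx=7, l2_idx=7, offset=16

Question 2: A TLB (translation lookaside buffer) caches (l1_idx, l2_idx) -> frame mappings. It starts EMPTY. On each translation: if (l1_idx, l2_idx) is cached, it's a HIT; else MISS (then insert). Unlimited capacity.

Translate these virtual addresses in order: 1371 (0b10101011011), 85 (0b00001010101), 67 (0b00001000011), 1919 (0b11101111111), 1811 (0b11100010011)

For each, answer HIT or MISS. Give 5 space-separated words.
vaddr=1371: (5,2) not in TLB -> MISS, insert
vaddr=85: (0,2) not in TLB -> MISS, insert
vaddr=67: (0,2) in TLB -> HIT
vaddr=1919: (7,3) not in TLB -> MISS, insert
vaddr=1811: (7,0) not in TLB -> MISS, insert

Answer: MISS MISS HIT MISS MISS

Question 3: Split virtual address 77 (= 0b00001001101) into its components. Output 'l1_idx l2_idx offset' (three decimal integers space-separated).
Answer: 0 2 13

Derivation:
vaddr = 77 = 0b00001001101
  top 3 bits -> l1_idx = 0
  next 3 bits -> l2_idx = 2
  bottom 5 bits -> offset = 13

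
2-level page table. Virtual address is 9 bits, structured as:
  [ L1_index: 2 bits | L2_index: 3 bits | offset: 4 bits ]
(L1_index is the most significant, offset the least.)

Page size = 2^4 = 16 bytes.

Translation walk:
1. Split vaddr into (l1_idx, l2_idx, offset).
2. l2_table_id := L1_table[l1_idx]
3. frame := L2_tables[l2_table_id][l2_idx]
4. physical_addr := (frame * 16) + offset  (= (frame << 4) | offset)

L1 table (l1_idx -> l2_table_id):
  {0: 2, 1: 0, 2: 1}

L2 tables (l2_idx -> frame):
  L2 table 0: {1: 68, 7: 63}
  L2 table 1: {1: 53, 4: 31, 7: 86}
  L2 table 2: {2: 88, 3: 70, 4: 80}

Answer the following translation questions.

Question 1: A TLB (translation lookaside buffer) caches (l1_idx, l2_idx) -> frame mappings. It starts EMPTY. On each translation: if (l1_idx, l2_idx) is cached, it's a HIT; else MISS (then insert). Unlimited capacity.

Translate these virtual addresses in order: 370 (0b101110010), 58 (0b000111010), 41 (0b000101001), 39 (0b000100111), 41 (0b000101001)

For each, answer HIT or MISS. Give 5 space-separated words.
vaddr=370: (2,7) not in TLB -> MISS, insert
vaddr=58: (0,3) not in TLB -> MISS, insert
vaddr=41: (0,2) not in TLB -> MISS, insert
vaddr=39: (0,2) in TLB -> HIT
vaddr=41: (0,2) in TLB -> HIT

Answer: MISS MISS MISS HIT HIT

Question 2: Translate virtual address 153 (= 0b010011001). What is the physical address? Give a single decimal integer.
vaddr = 153 = 0b010011001
Split: l1_idx=1, l2_idx=1, offset=9
L1[1] = 0
L2[0][1] = 68
paddr = 68 * 16 + 9 = 1097

Answer: 1097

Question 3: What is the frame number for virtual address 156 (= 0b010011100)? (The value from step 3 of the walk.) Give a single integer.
Answer: 68

Derivation:
vaddr = 156: l1_idx=1, l2_idx=1
L1[1] = 0; L2[0][1] = 68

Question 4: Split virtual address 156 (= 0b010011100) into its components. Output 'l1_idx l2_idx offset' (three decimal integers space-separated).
Answer: 1 1 12

Derivation:
vaddr = 156 = 0b010011100
  top 2 bits -> l1_idx = 1
  next 3 bits -> l2_idx = 1
  bottom 4 bits -> offset = 12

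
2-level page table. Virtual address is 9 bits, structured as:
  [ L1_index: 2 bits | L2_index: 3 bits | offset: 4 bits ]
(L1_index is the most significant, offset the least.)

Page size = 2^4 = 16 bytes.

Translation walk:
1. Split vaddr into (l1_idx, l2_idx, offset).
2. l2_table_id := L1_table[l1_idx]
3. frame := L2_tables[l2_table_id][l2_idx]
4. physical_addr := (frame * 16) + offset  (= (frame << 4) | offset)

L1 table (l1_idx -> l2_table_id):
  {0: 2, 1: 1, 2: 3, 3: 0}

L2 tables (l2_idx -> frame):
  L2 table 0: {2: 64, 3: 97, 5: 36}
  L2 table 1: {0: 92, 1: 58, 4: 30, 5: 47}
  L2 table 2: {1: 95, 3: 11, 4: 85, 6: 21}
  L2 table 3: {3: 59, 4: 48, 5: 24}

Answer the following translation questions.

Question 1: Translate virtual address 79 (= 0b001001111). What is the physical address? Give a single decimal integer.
Answer: 1375

Derivation:
vaddr = 79 = 0b001001111
Split: l1_idx=0, l2_idx=4, offset=15
L1[0] = 2
L2[2][4] = 85
paddr = 85 * 16 + 15 = 1375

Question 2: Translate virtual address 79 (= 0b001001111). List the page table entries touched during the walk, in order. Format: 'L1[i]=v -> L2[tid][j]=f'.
vaddr = 79 = 0b001001111
Split: l1_idx=0, l2_idx=4, offset=15

Answer: L1[0]=2 -> L2[2][4]=85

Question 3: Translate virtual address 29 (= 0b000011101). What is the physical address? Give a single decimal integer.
vaddr = 29 = 0b000011101
Split: l1_idx=0, l2_idx=1, offset=13
L1[0] = 2
L2[2][1] = 95
paddr = 95 * 16 + 13 = 1533

Answer: 1533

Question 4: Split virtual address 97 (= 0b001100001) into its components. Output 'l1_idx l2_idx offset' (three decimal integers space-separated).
vaddr = 97 = 0b001100001
  top 2 bits -> l1_idx = 0
  next 3 bits -> l2_idx = 6
  bottom 4 bits -> offset = 1

Answer: 0 6 1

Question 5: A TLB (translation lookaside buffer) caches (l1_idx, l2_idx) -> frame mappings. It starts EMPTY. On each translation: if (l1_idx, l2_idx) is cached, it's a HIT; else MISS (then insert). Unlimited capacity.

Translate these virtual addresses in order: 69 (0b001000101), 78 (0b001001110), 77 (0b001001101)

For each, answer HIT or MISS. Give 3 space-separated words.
vaddr=69: (0,4) not in TLB -> MISS, insert
vaddr=78: (0,4) in TLB -> HIT
vaddr=77: (0,4) in TLB -> HIT

Answer: MISS HIT HIT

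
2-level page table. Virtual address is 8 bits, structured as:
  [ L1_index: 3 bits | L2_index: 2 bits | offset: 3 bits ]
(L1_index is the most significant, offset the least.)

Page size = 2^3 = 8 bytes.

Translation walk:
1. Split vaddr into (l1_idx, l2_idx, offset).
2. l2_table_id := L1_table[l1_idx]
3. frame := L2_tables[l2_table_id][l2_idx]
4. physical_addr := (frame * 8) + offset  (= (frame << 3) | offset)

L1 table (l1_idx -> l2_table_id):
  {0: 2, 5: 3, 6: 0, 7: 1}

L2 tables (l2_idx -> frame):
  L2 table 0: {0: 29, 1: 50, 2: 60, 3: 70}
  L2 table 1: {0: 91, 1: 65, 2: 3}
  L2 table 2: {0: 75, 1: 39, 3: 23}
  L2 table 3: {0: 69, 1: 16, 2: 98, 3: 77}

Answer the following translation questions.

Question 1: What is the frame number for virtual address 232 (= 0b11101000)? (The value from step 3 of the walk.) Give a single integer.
vaddr = 232: l1_idx=7, l2_idx=1
L1[7] = 1; L2[1][1] = 65

Answer: 65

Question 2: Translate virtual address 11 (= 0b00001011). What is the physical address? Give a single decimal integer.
vaddr = 11 = 0b00001011
Split: l1_idx=0, l2_idx=1, offset=3
L1[0] = 2
L2[2][1] = 39
paddr = 39 * 8 + 3 = 315

Answer: 315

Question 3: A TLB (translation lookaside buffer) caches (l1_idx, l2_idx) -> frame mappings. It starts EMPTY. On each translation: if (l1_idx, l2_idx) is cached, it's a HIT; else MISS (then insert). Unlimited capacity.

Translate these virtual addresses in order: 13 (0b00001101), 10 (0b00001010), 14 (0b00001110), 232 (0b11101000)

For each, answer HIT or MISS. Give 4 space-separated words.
Answer: MISS HIT HIT MISS

Derivation:
vaddr=13: (0,1) not in TLB -> MISS, insert
vaddr=10: (0,1) in TLB -> HIT
vaddr=14: (0,1) in TLB -> HIT
vaddr=232: (7,1) not in TLB -> MISS, insert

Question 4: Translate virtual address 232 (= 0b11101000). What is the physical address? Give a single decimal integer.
vaddr = 232 = 0b11101000
Split: l1_idx=7, l2_idx=1, offset=0
L1[7] = 1
L2[1][1] = 65
paddr = 65 * 8 + 0 = 520

Answer: 520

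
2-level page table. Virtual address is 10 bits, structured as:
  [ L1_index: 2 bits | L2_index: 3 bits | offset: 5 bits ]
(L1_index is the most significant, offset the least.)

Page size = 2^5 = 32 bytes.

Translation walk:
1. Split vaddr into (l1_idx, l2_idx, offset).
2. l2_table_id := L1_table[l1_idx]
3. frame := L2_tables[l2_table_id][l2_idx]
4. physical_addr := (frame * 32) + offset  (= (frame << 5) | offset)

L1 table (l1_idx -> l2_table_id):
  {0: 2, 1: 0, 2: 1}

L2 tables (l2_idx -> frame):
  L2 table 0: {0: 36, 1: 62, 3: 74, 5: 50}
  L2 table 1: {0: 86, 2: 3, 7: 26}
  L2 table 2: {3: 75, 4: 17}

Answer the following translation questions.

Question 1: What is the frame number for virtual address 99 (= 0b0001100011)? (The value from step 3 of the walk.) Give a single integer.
Answer: 75

Derivation:
vaddr = 99: l1_idx=0, l2_idx=3
L1[0] = 2; L2[2][3] = 75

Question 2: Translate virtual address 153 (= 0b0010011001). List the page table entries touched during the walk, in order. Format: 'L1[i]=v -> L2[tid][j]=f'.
vaddr = 153 = 0b0010011001
Split: l1_idx=0, l2_idx=4, offset=25

Answer: L1[0]=2 -> L2[2][4]=17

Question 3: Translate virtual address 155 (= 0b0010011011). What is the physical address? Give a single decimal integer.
vaddr = 155 = 0b0010011011
Split: l1_idx=0, l2_idx=4, offset=27
L1[0] = 2
L2[2][4] = 17
paddr = 17 * 32 + 27 = 571

Answer: 571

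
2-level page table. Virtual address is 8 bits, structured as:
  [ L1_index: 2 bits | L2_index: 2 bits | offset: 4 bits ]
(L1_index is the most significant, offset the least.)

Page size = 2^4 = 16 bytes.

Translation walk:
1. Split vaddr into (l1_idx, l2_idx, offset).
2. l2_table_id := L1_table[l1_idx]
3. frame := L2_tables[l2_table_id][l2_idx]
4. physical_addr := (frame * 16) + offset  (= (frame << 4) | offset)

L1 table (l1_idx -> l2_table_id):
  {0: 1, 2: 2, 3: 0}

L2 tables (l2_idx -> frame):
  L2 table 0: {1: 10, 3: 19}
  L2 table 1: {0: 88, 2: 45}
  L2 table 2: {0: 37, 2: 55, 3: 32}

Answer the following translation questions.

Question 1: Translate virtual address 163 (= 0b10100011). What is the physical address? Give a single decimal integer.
Answer: 883

Derivation:
vaddr = 163 = 0b10100011
Split: l1_idx=2, l2_idx=2, offset=3
L1[2] = 2
L2[2][2] = 55
paddr = 55 * 16 + 3 = 883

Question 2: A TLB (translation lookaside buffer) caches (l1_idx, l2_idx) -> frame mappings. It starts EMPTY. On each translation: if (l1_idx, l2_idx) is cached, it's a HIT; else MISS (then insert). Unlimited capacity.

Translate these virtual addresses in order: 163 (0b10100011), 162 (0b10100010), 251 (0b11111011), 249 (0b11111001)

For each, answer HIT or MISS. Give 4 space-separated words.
vaddr=163: (2,2) not in TLB -> MISS, insert
vaddr=162: (2,2) in TLB -> HIT
vaddr=251: (3,3) not in TLB -> MISS, insert
vaddr=249: (3,3) in TLB -> HIT

Answer: MISS HIT MISS HIT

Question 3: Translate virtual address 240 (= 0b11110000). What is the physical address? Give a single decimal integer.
vaddr = 240 = 0b11110000
Split: l1_idx=3, l2_idx=3, offset=0
L1[3] = 0
L2[0][3] = 19
paddr = 19 * 16 + 0 = 304

Answer: 304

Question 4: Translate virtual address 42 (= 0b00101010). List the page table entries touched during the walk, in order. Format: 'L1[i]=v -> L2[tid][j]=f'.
vaddr = 42 = 0b00101010
Split: l1_idx=0, l2_idx=2, offset=10

Answer: L1[0]=1 -> L2[1][2]=45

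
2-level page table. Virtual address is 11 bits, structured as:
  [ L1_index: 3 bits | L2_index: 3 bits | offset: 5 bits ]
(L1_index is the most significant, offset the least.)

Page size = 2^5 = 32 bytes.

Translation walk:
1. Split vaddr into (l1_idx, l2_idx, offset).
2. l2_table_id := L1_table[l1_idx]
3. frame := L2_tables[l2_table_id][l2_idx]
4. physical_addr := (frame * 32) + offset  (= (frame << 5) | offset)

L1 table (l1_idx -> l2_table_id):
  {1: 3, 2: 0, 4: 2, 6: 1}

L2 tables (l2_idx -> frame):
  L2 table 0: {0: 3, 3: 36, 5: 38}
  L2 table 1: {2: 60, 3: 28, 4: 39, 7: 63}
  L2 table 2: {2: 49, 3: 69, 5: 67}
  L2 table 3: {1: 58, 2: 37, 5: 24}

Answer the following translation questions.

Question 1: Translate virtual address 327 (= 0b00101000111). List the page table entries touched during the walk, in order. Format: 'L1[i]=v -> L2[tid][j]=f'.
vaddr = 327 = 0b00101000111
Split: l1_idx=1, l2_idx=2, offset=7

Answer: L1[1]=3 -> L2[3][2]=37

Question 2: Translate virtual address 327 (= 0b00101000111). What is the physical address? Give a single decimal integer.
vaddr = 327 = 0b00101000111
Split: l1_idx=1, l2_idx=2, offset=7
L1[1] = 3
L2[3][2] = 37
paddr = 37 * 32 + 7 = 1191

Answer: 1191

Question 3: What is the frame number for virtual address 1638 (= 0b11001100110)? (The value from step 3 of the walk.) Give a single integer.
Answer: 28

Derivation:
vaddr = 1638: l1_idx=6, l2_idx=3
L1[6] = 1; L2[1][3] = 28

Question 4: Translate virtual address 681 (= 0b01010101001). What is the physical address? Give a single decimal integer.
Answer: 1225

Derivation:
vaddr = 681 = 0b01010101001
Split: l1_idx=2, l2_idx=5, offset=9
L1[2] = 0
L2[0][5] = 38
paddr = 38 * 32 + 9 = 1225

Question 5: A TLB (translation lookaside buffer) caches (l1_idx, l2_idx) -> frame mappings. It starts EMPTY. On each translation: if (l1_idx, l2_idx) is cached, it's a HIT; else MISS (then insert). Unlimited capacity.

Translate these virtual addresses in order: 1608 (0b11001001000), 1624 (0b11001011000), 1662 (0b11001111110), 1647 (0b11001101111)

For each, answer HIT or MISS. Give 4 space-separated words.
vaddr=1608: (6,2) not in TLB -> MISS, insert
vaddr=1624: (6,2) in TLB -> HIT
vaddr=1662: (6,3) not in TLB -> MISS, insert
vaddr=1647: (6,3) in TLB -> HIT

Answer: MISS HIT MISS HIT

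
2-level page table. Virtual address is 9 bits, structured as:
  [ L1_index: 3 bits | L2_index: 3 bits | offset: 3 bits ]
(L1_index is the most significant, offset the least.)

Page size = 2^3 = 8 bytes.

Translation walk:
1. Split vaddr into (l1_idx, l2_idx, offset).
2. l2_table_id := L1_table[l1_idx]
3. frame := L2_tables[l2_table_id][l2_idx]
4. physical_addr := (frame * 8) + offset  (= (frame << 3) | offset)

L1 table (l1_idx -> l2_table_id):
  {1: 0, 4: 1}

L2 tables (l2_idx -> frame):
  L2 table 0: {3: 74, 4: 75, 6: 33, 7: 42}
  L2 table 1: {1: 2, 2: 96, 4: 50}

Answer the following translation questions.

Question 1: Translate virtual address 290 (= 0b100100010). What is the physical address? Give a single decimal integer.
vaddr = 290 = 0b100100010
Split: l1_idx=4, l2_idx=4, offset=2
L1[4] = 1
L2[1][4] = 50
paddr = 50 * 8 + 2 = 402

Answer: 402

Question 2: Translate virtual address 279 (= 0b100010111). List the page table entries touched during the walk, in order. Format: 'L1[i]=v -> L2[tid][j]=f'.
Answer: L1[4]=1 -> L2[1][2]=96

Derivation:
vaddr = 279 = 0b100010111
Split: l1_idx=4, l2_idx=2, offset=7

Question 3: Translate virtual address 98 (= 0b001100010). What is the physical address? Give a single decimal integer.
vaddr = 98 = 0b001100010
Split: l1_idx=1, l2_idx=4, offset=2
L1[1] = 0
L2[0][4] = 75
paddr = 75 * 8 + 2 = 602

Answer: 602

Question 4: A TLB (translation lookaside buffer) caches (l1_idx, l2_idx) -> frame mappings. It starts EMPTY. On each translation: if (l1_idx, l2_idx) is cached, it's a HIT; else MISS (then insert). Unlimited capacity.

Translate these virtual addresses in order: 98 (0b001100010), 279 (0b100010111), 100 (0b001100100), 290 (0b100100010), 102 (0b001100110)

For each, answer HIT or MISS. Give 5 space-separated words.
vaddr=98: (1,4) not in TLB -> MISS, insert
vaddr=279: (4,2) not in TLB -> MISS, insert
vaddr=100: (1,4) in TLB -> HIT
vaddr=290: (4,4) not in TLB -> MISS, insert
vaddr=102: (1,4) in TLB -> HIT

Answer: MISS MISS HIT MISS HIT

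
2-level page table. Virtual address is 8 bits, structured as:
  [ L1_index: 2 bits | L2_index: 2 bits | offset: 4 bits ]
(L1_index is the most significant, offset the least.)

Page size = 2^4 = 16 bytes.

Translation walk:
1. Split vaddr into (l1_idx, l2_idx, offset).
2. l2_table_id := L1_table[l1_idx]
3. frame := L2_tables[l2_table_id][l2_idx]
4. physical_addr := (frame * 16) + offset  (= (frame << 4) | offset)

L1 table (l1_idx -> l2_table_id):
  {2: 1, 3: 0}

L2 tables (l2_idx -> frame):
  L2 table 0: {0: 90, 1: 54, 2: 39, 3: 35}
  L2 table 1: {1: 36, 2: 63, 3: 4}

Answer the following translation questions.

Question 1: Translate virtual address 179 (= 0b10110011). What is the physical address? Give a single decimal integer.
vaddr = 179 = 0b10110011
Split: l1_idx=2, l2_idx=3, offset=3
L1[2] = 1
L2[1][3] = 4
paddr = 4 * 16 + 3 = 67

Answer: 67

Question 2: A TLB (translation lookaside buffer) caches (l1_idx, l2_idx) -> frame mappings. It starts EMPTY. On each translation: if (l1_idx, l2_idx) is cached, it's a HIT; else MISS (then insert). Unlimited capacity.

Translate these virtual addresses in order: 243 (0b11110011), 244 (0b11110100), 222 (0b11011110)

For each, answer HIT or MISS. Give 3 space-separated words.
Answer: MISS HIT MISS

Derivation:
vaddr=243: (3,3) not in TLB -> MISS, insert
vaddr=244: (3,3) in TLB -> HIT
vaddr=222: (3,1) not in TLB -> MISS, insert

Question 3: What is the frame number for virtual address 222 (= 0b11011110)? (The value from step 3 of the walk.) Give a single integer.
Answer: 54

Derivation:
vaddr = 222: l1_idx=3, l2_idx=1
L1[3] = 0; L2[0][1] = 54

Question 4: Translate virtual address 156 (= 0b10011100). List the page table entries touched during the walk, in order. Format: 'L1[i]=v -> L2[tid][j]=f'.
vaddr = 156 = 0b10011100
Split: l1_idx=2, l2_idx=1, offset=12

Answer: L1[2]=1 -> L2[1][1]=36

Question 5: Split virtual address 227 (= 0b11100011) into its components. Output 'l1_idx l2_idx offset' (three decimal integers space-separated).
Answer: 3 2 3

Derivation:
vaddr = 227 = 0b11100011
  top 2 bits -> l1_idx = 3
  next 2 bits -> l2_idx = 2
  bottom 4 bits -> offset = 3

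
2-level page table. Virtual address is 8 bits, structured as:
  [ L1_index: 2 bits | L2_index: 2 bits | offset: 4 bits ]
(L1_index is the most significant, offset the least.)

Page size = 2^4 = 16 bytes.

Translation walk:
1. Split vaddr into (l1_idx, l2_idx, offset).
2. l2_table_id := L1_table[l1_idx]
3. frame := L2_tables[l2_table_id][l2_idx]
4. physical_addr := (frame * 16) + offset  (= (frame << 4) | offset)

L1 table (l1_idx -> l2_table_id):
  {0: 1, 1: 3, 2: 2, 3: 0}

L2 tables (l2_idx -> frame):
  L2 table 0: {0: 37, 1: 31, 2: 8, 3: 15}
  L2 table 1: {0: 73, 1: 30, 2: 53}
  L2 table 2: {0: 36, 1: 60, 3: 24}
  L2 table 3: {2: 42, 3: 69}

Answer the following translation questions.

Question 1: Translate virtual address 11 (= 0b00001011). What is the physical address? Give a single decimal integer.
vaddr = 11 = 0b00001011
Split: l1_idx=0, l2_idx=0, offset=11
L1[0] = 1
L2[1][0] = 73
paddr = 73 * 16 + 11 = 1179

Answer: 1179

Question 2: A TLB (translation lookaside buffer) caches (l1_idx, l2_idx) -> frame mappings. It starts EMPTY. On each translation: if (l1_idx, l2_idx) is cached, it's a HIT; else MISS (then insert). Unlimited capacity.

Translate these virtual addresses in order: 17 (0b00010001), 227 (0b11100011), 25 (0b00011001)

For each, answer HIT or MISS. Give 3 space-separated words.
vaddr=17: (0,1) not in TLB -> MISS, insert
vaddr=227: (3,2) not in TLB -> MISS, insert
vaddr=25: (0,1) in TLB -> HIT

Answer: MISS MISS HIT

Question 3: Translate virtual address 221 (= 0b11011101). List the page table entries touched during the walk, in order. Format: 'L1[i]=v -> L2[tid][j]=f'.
vaddr = 221 = 0b11011101
Split: l1_idx=3, l2_idx=1, offset=13

Answer: L1[3]=0 -> L2[0][1]=31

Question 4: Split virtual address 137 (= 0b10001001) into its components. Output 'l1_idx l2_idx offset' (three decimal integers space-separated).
Answer: 2 0 9

Derivation:
vaddr = 137 = 0b10001001
  top 2 bits -> l1_idx = 2
  next 2 bits -> l2_idx = 0
  bottom 4 bits -> offset = 9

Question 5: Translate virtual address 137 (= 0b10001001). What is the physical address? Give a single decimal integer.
vaddr = 137 = 0b10001001
Split: l1_idx=2, l2_idx=0, offset=9
L1[2] = 2
L2[2][0] = 36
paddr = 36 * 16 + 9 = 585

Answer: 585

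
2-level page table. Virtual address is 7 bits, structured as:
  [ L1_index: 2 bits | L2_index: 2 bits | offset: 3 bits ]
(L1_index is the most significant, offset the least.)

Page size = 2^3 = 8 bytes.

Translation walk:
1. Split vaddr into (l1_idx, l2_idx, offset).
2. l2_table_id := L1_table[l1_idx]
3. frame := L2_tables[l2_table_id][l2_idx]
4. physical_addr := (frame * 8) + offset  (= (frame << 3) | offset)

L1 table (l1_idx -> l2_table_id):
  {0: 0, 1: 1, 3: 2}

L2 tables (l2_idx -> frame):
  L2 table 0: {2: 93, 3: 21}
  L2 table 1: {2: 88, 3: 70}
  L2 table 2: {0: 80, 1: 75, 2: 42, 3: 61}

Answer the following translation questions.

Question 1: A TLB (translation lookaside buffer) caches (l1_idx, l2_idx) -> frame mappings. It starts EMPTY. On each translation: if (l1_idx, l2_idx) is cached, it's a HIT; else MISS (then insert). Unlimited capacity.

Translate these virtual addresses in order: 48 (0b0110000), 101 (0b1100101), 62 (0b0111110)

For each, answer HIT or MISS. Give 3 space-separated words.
vaddr=48: (1,2) not in TLB -> MISS, insert
vaddr=101: (3,0) not in TLB -> MISS, insert
vaddr=62: (1,3) not in TLB -> MISS, insert

Answer: MISS MISS MISS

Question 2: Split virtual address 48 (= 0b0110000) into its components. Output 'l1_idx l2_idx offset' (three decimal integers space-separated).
vaddr = 48 = 0b0110000
  top 2 bits -> l1_idx = 1
  next 2 bits -> l2_idx = 2
  bottom 3 bits -> offset = 0

Answer: 1 2 0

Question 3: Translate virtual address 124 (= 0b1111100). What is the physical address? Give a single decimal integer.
vaddr = 124 = 0b1111100
Split: l1_idx=3, l2_idx=3, offset=4
L1[3] = 2
L2[2][3] = 61
paddr = 61 * 8 + 4 = 492

Answer: 492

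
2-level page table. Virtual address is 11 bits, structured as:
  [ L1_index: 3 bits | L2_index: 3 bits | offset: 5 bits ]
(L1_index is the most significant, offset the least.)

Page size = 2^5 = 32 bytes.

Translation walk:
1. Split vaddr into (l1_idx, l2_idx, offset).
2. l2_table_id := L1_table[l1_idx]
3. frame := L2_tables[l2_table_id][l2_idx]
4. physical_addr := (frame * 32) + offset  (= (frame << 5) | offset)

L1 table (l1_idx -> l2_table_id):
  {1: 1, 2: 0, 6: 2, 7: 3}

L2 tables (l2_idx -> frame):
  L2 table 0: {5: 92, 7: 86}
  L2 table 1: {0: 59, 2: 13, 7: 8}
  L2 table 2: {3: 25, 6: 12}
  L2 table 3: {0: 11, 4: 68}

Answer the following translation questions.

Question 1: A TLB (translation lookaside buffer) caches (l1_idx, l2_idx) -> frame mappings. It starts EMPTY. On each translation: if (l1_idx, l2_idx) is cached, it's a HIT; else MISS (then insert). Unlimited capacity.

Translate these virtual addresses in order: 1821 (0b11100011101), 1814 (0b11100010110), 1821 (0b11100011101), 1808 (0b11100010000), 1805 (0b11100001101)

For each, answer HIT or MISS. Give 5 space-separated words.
Answer: MISS HIT HIT HIT HIT

Derivation:
vaddr=1821: (7,0) not in TLB -> MISS, insert
vaddr=1814: (7,0) in TLB -> HIT
vaddr=1821: (7,0) in TLB -> HIT
vaddr=1808: (7,0) in TLB -> HIT
vaddr=1805: (7,0) in TLB -> HIT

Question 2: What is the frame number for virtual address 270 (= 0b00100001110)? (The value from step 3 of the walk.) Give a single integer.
vaddr = 270: l1_idx=1, l2_idx=0
L1[1] = 1; L2[1][0] = 59

Answer: 59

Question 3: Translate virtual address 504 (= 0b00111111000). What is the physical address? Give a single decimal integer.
vaddr = 504 = 0b00111111000
Split: l1_idx=1, l2_idx=7, offset=24
L1[1] = 1
L2[1][7] = 8
paddr = 8 * 32 + 24 = 280

Answer: 280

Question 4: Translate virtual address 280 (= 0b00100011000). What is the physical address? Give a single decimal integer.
Answer: 1912

Derivation:
vaddr = 280 = 0b00100011000
Split: l1_idx=1, l2_idx=0, offset=24
L1[1] = 1
L2[1][0] = 59
paddr = 59 * 32 + 24 = 1912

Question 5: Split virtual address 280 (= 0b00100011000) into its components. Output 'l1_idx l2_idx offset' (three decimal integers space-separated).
vaddr = 280 = 0b00100011000
  top 3 bits -> l1_idx = 1
  next 3 bits -> l2_idx = 0
  bottom 5 bits -> offset = 24

Answer: 1 0 24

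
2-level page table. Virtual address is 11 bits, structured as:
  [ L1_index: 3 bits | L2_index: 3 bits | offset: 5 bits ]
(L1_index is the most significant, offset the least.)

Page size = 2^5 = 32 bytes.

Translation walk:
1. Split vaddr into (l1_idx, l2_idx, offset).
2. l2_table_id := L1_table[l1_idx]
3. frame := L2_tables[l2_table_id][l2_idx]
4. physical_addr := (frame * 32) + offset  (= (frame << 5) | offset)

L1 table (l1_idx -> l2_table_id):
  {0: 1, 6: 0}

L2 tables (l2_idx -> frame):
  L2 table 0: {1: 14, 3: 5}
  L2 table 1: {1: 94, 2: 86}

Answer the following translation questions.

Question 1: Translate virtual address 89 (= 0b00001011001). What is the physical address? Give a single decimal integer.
vaddr = 89 = 0b00001011001
Split: l1_idx=0, l2_idx=2, offset=25
L1[0] = 1
L2[1][2] = 86
paddr = 86 * 32 + 25 = 2777

Answer: 2777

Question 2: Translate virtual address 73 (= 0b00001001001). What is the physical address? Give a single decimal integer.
Answer: 2761

Derivation:
vaddr = 73 = 0b00001001001
Split: l1_idx=0, l2_idx=2, offset=9
L1[0] = 1
L2[1][2] = 86
paddr = 86 * 32 + 9 = 2761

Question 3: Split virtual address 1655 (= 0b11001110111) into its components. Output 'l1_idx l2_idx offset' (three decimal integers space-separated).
Answer: 6 3 23

Derivation:
vaddr = 1655 = 0b11001110111
  top 3 bits -> l1_idx = 6
  next 3 bits -> l2_idx = 3
  bottom 5 bits -> offset = 23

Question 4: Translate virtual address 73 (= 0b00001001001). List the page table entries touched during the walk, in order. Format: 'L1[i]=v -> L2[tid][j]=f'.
vaddr = 73 = 0b00001001001
Split: l1_idx=0, l2_idx=2, offset=9

Answer: L1[0]=1 -> L2[1][2]=86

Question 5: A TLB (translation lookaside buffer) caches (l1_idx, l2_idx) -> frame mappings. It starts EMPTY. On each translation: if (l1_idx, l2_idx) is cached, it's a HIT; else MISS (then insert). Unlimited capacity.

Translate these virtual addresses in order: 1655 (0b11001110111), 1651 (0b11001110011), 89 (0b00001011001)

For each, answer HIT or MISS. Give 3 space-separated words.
vaddr=1655: (6,3) not in TLB -> MISS, insert
vaddr=1651: (6,3) in TLB -> HIT
vaddr=89: (0,2) not in TLB -> MISS, insert

Answer: MISS HIT MISS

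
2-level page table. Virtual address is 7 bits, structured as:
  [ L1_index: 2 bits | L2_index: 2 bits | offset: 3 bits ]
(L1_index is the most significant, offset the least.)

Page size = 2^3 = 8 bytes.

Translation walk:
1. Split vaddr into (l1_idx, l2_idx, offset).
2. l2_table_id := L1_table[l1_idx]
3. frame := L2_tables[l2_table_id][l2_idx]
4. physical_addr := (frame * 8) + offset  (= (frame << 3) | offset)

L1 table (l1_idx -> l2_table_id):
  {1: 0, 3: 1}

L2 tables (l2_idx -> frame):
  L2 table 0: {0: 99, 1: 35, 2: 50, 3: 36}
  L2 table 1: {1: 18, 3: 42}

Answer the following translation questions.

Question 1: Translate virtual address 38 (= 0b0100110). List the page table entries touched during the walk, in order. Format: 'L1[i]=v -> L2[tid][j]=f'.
vaddr = 38 = 0b0100110
Split: l1_idx=1, l2_idx=0, offset=6

Answer: L1[1]=0 -> L2[0][0]=99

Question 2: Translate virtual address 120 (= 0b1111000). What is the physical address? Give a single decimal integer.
Answer: 336

Derivation:
vaddr = 120 = 0b1111000
Split: l1_idx=3, l2_idx=3, offset=0
L1[3] = 1
L2[1][3] = 42
paddr = 42 * 8 + 0 = 336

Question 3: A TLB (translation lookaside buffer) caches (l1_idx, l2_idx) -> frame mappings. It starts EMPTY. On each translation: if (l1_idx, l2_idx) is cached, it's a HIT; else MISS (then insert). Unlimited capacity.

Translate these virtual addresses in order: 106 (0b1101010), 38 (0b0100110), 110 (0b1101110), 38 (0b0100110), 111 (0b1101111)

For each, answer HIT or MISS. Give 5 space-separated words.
Answer: MISS MISS HIT HIT HIT

Derivation:
vaddr=106: (3,1) not in TLB -> MISS, insert
vaddr=38: (1,0) not in TLB -> MISS, insert
vaddr=110: (3,1) in TLB -> HIT
vaddr=38: (1,0) in TLB -> HIT
vaddr=111: (3,1) in TLB -> HIT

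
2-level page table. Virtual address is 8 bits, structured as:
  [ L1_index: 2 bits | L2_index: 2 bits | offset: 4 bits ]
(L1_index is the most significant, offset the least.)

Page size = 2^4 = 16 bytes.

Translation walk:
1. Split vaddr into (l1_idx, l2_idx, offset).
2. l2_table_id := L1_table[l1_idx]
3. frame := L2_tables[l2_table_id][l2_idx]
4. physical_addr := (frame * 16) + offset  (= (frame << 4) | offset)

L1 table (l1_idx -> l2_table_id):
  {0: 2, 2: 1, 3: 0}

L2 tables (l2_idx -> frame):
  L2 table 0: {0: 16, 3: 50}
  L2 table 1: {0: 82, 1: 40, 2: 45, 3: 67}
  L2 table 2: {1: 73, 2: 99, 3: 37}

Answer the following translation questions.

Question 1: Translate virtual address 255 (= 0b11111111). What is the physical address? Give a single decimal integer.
vaddr = 255 = 0b11111111
Split: l1_idx=3, l2_idx=3, offset=15
L1[3] = 0
L2[0][3] = 50
paddr = 50 * 16 + 15 = 815

Answer: 815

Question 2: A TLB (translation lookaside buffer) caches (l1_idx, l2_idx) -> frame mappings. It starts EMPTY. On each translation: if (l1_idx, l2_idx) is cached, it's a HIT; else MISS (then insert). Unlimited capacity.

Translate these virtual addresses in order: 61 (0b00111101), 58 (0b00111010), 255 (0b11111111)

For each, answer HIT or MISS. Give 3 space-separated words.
vaddr=61: (0,3) not in TLB -> MISS, insert
vaddr=58: (0,3) in TLB -> HIT
vaddr=255: (3,3) not in TLB -> MISS, insert

Answer: MISS HIT MISS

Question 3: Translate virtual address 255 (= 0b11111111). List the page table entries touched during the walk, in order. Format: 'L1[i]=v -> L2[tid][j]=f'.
vaddr = 255 = 0b11111111
Split: l1_idx=3, l2_idx=3, offset=15

Answer: L1[3]=0 -> L2[0][3]=50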